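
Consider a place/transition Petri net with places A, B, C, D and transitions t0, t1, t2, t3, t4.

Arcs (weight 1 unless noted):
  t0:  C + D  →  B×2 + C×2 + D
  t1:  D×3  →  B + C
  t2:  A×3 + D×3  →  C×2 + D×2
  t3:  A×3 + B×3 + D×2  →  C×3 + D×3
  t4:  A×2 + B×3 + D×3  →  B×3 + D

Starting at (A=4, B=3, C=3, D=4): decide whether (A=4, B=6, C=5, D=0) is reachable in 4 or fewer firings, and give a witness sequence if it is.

NO — not reachable within 4 firings

depth 0: 1 marking
depth 1: 6 markings reached so far
depth 2: 13 markings reached so far
depth 3: 20 markings reached so far
depth 4: 27 markings reached so far
target is not among the 27 markings reachable within 4 steps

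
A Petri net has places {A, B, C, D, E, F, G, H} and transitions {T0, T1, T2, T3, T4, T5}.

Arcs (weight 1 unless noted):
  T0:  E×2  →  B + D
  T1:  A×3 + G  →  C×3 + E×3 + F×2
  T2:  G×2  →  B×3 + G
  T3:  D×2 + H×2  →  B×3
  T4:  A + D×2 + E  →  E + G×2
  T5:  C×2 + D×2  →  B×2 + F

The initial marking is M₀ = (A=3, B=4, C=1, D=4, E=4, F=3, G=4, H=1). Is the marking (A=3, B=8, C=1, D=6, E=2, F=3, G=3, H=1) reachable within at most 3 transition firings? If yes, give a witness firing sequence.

depth 0: 1 marking
depth 1: 5 markings reached so far
depth 2: 14 markings reached so far
depth 3: 28 markings reached so far
target is not among the 28 markings reachable within 3 steps

NO — not reachable within 3 firings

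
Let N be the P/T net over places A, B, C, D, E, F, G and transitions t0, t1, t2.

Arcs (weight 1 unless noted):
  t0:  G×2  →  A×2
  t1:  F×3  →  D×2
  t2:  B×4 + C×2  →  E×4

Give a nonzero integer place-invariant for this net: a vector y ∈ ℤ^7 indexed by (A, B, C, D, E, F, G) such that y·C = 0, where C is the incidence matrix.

Incidence matrix C (rows=places, cols=transitions):
       t0   t1   t2
    A   2    0    0
    B   0    0   -4
    C   0    0   -2
    D   0    2    0
    E   0    0    4
    F   0   -3    0
    G  -2    0    0

Candidate y = [0, 1, -2, 0, 0, 0, 0]; check y·C column-wise:
  col t0: 0·2 + 1·0 + -2·0 + 0·-2 = 0
  col t1: 1·0 + -2·0 + 0·2 + 0·-3 = 0
  col t2: 1·-4 + -2·-2 + 0·4 = 0

y = (A:0, B:1, C:-2, D:0, E:0, F:0, G:0)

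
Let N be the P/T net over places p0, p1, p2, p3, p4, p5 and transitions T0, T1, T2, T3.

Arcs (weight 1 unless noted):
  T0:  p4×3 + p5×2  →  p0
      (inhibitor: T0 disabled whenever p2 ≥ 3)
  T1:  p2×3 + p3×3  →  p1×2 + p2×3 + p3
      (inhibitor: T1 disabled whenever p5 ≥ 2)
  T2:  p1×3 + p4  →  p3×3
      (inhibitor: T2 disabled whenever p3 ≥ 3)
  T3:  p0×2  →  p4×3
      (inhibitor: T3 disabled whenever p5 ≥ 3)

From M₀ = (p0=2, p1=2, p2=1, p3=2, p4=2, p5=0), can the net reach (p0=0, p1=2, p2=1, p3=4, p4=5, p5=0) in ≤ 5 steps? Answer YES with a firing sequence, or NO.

depth 0: 1 marking
depth 1: 2 markings reached so far
depth 2: 2 markings reached so far
(frontier empty at depth 2; search complete)
target is not among the 2 markings reachable within 5 steps

NO — not reachable within 5 firings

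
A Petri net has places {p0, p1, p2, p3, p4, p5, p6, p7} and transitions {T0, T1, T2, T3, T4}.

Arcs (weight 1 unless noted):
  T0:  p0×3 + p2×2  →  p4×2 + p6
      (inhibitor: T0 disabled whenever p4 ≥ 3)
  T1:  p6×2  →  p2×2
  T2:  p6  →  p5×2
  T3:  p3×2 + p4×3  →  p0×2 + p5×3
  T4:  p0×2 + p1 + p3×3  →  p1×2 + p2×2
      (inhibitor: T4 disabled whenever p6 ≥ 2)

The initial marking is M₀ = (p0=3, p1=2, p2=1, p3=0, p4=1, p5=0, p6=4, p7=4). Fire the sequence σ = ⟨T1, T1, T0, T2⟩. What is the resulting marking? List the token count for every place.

step 1: fire T1:  (p0=3, p1=2, p2=1, p3=0, p4=1, p5=0, p6=4, p7=4) → (p0=3, p1=2, p2=3, p3=0, p4=1, p5=0, p6=2, p7=4)
step 2: fire T1:  (p0=3, p1=2, p2=3, p3=0, p4=1, p5=0, p6=2, p7=4) → (p0=3, p1=2, p2=5, p3=0, p4=1, p5=0, p6=0, p7=4)
step 3: fire T0:  (p0=3, p1=2, p2=5, p3=0, p4=1, p5=0, p6=0, p7=4) → (p0=0, p1=2, p2=3, p3=0, p4=3, p5=0, p6=1, p7=4)
step 4: fire T2:  (p0=0, p1=2, p2=3, p3=0, p4=3, p5=0, p6=1, p7=4) → (p0=0, p1=2, p2=3, p3=0, p4=3, p5=2, p6=0, p7=4)

(p0=0, p1=2, p2=3, p3=0, p4=3, p5=2, p6=0, p7=4)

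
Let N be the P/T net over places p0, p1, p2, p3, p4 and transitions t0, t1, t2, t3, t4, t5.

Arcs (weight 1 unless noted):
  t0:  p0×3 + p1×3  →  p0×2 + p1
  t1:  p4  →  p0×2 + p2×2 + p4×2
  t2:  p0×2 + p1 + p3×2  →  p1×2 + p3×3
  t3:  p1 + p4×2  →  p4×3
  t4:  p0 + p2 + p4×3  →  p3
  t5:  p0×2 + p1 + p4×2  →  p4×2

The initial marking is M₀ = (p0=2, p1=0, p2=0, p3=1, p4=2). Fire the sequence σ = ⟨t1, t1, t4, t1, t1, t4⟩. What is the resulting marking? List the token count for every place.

step 1: fire t1:  (p0=2, p1=0, p2=0, p3=1, p4=2) → (p0=4, p1=0, p2=2, p3=1, p4=3)
step 2: fire t1:  (p0=4, p1=0, p2=2, p3=1, p4=3) → (p0=6, p1=0, p2=4, p3=1, p4=4)
step 3: fire t4:  (p0=6, p1=0, p2=4, p3=1, p4=4) → (p0=5, p1=0, p2=3, p3=2, p4=1)
step 4: fire t1:  (p0=5, p1=0, p2=3, p3=2, p4=1) → (p0=7, p1=0, p2=5, p3=2, p4=2)
step 5: fire t1:  (p0=7, p1=0, p2=5, p3=2, p4=2) → (p0=9, p1=0, p2=7, p3=2, p4=3)
step 6: fire t4:  (p0=9, p1=0, p2=7, p3=2, p4=3) → (p0=8, p1=0, p2=6, p3=3, p4=0)

(p0=8, p1=0, p2=6, p3=3, p4=0)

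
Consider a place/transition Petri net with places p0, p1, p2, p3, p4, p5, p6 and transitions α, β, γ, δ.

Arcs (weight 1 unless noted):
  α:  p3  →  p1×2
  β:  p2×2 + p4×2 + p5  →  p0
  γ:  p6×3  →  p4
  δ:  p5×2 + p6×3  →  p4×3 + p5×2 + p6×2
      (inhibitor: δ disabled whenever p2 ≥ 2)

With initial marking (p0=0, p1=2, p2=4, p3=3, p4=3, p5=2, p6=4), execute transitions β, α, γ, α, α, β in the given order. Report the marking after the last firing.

step 1: fire β:  (p0=0, p1=2, p2=4, p3=3, p4=3, p5=2, p6=4) → (p0=1, p1=2, p2=2, p3=3, p4=1, p5=1, p6=4)
step 2: fire α:  (p0=1, p1=2, p2=2, p3=3, p4=1, p5=1, p6=4) → (p0=1, p1=4, p2=2, p3=2, p4=1, p5=1, p6=4)
step 3: fire γ:  (p0=1, p1=4, p2=2, p3=2, p4=1, p5=1, p6=4) → (p0=1, p1=4, p2=2, p3=2, p4=2, p5=1, p6=1)
step 4: fire α:  (p0=1, p1=4, p2=2, p3=2, p4=2, p5=1, p6=1) → (p0=1, p1=6, p2=2, p3=1, p4=2, p5=1, p6=1)
step 5: fire α:  (p0=1, p1=6, p2=2, p3=1, p4=2, p5=1, p6=1) → (p0=1, p1=8, p2=2, p3=0, p4=2, p5=1, p6=1)
step 6: fire β:  (p0=1, p1=8, p2=2, p3=0, p4=2, p5=1, p6=1) → (p0=2, p1=8, p2=0, p3=0, p4=0, p5=0, p6=1)

(p0=2, p1=8, p2=0, p3=0, p4=0, p5=0, p6=1)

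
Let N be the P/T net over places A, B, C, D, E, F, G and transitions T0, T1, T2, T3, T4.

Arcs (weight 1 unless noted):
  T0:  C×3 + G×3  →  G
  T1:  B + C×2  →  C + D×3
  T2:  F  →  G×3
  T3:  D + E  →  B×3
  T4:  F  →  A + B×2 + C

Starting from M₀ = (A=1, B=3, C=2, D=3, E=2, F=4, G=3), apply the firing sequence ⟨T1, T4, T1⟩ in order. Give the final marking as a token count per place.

(A=2, B=3, C=1, D=9, E=2, F=3, G=3)

step 1: fire T1:  (A=1, B=3, C=2, D=3, E=2, F=4, G=3) → (A=1, B=2, C=1, D=6, E=2, F=4, G=3)
step 2: fire T4:  (A=1, B=2, C=1, D=6, E=2, F=4, G=3) → (A=2, B=4, C=2, D=6, E=2, F=3, G=3)
step 3: fire T1:  (A=2, B=4, C=2, D=6, E=2, F=3, G=3) → (A=2, B=3, C=1, D=9, E=2, F=3, G=3)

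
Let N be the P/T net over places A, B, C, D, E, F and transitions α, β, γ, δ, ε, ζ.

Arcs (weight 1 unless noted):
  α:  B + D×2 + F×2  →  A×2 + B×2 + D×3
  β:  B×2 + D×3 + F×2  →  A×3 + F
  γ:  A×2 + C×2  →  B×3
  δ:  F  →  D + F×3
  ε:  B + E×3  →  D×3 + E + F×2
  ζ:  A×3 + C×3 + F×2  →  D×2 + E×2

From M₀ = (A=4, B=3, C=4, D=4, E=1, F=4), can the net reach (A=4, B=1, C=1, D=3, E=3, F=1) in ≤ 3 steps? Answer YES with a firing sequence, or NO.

YES — reachable via ⟨β, ζ⟩ (2 firings)

step 1: fire β:  (A=4, B=3, C=4, D=4, E=1, F=4) → (A=7, B=1, C=4, D=1, E=1, F=3)
step 2: fire ζ:  (A=7, B=1, C=4, D=1, E=1, F=3) → (A=4, B=1, C=1, D=3, E=3, F=1)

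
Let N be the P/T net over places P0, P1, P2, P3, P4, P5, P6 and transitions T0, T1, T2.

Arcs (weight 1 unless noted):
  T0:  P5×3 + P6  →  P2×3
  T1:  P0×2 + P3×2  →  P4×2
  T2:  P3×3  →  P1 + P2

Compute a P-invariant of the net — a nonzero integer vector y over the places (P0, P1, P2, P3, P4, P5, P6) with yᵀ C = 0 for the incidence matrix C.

Incidence matrix C (rows=places, cols=transitions):
       T0   T1   T2
   P0   0   -2    0
   P1   0    0    1
   P2   3    0    1
   P3   0   -2   -3
   P4   0    2    0
   P5  -3    0    0
   P6  -1    0    0

Candidate y = [1, -3, 0, -1, 0, 0, 0]; check y·C column-wise:
  col T0: 1·0 + -3·0 + 0·3 + -1·0 + 0·-3 + 0·-1 = 0
  col T1: 1·-2 + -3·0 + -1·-2 + 0·2 = 0
  col T2: 1·0 + -3·1 + 0·1 + -1·-3 = 0

y = (P0:1, P1:-3, P2:0, P3:-1, P4:0, P5:0, P6:0)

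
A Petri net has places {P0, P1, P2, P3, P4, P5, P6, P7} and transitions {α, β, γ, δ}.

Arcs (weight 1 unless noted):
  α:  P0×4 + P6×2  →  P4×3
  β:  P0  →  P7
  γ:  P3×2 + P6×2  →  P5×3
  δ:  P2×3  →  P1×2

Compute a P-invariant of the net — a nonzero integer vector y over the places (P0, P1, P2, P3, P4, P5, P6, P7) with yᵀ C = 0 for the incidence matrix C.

Incidence matrix C (rows=places, cols=transitions):
        α    β    γ    δ
   P0  -4   -1    0    0
   P1   0    0    0    2
   P2   0    0    0   -3
   P3   0    0   -2    0
   P4   3    0    0    0
   P5   0    0    3    0
   P6  -2    0   -2    0
   P7   0    1    0    0

Candidate y = [0, 3, 2, 0, 0, 0, 0, 0]; check y·C column-wise:
  col α: 0·-4 + 3·0 + 2·0 + 0·3 + 0·-2 = 0
  col β: 0·-1 + 3·0 + 2·0 + 0·1 = 0
  col γ: 3·0 + 2·0 + 0·-2 + 0·3 + 0·-2 = 0
  col δ: 3·2 + 2·-3 = 0

y = (P0:0, P1:3, P2:2, P3:0, P4:0, P5:0, P6:0, P7:0)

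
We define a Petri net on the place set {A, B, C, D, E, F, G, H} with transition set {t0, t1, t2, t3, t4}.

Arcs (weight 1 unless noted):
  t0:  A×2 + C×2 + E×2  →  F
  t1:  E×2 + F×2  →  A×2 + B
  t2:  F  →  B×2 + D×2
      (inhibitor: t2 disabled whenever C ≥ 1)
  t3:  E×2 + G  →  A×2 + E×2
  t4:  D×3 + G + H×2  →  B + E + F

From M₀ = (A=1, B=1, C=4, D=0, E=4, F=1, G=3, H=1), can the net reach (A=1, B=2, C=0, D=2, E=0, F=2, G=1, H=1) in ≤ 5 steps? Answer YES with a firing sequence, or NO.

NO — not reachable within 5 firings

depth 0: 1 marking
depth 1: 2 markings reached so far
depth 2: 4 markings reached so far
depth 3: 7 markings reached so far
depth 4: 10 markings reached so far
depth 5: 13 markings reached so far
target is not among the 13 markings reachable within 5 steps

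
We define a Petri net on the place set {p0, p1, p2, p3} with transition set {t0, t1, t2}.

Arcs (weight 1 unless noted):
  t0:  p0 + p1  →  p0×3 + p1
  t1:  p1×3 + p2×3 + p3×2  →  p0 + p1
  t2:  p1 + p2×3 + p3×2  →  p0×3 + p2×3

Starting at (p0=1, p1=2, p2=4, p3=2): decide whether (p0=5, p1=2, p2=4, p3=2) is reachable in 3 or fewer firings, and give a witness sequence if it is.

step 1: fire t0:  (p0=1, p1=2, p2=4, p3=2) → (p0=3, p1=2, p2=4, p3=2)
step 2: fire t0:  (p0=3, p1=2, p2=4, p3=2) → (p0=5, p1=2, p2=4, p3=2)

YES — reachable via ⟨t0, t0⟩ (2 firings)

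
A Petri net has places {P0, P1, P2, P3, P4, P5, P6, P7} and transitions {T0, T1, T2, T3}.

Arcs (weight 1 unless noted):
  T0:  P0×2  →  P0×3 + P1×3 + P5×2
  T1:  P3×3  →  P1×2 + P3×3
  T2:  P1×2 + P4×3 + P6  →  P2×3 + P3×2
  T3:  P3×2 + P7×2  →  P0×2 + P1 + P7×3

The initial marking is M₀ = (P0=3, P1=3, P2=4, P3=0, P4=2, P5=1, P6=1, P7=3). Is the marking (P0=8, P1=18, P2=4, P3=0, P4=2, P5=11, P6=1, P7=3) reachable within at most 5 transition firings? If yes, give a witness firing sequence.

step 1: fire T0:  (P0=3, P1=3, P2=4, P3=0, P4=2, P5=1, P6=1, P7=3) → (P0=4, P1=6, P2=4, P3=0, P4=2, P5=3, P6=1, P7=3)
step 2: fire T0:  (P0=4, P1=6, P2=4, P3=0, P4=2, P5=3, P6=1, P7=3) → (P0=5, P1=9, P2=4, P3=0, P4=2, P5=5, P6=1, P7=3)
step 3: fire T0:  (P0=5, P1=9, P2=4, P3=0, P4=2, P5=5, P6=1, P7=3) → (P0=6, P1=12, P2=4, P3=0, P4=2, P5=7, P6=1, P7=3)
step 4: fire T0:  (P0=6, P1=12, P2=4, P3=0, P4=2, P5=7, P6=1, P7=3) → (P0=7, P1=15, P2=4, P3=0, P4=2, P5=9, P6=1, P7=3)
step 5: fire T0:  (P0=7, P1=15, P2=4, P3=0, P4=2, P5=9, P6=1, P7=3) → (P0=8, P1=18, P2=4, P3=0, P4=2, P5=11, P6=1, P7=3)

YES — reachable via ⟨T0, T0, T0, T0, T0⟩ (5 firings)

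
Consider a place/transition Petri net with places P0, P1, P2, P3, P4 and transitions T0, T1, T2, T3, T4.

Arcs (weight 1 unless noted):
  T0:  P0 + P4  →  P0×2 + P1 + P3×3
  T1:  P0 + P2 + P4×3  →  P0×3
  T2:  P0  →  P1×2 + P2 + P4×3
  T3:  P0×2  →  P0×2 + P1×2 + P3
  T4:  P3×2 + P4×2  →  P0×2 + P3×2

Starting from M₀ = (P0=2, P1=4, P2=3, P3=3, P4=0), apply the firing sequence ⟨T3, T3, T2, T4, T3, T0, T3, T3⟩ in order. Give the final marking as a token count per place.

step 1: fire T3:  (P0=2, P1=4, P2=3, P3=3, P4=0) → (P0=2, P1=6, P2=3, P3=4, P4=0)
step 2: fire T3:  (P0=2, P1=6, P2=3, P3=4, P4=0) → (P0=2, P1=8, P2=3, P3=5, P4=0)
step 3: fire T2:  (P0=2, P1=8, P2=3, P3=5, P4=0) → (P0=1, P1=10, P2=4, P3=5, P4=3)
step 4: fire T4:  (P0=1, P1=10, P2=4, P3=5, P4=3) → (P0=3, P1=10, P2=4, P3=5, P4=1)
step 5: fire T3:  (P0=3, P1=10, P2=4, P3=5, P4=1) → (P0=3, P1=12, P2=4, P3=6, P4=1)
step 6: fire T0:  (P0=3, P1=12, P2=4, P3=6, P4=1) → (P0=4, P1=13, P2=4, P3=9, P4=0)
step 7: fire T3:  (P0=4, P1=13, P2=4, P3=9, P4=0) → (P0=4, P1=15, P2=4, P3=10, P4=0)
step 8: fire T3:  (P0=4, P1=15, P2=4, P3=10, P4=0) → (P0=4, P1=17, P2=4, P3=11, P4=0)

(P0=4, P1=17, P2=4, P3=11, P4=0)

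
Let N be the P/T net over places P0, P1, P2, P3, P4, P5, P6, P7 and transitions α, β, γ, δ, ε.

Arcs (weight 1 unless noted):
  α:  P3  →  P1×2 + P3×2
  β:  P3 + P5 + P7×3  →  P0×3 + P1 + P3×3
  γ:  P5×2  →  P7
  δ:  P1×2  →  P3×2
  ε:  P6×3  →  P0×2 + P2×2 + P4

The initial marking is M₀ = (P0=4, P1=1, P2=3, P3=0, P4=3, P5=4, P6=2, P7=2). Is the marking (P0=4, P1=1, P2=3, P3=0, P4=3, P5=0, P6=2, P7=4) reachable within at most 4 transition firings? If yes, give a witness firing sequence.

YES — reachable via ⟨γ, γ⟩ (2 firings)

step 1: fire γ:  (P0=4, P1=1, P2=3, P3=0, P4=3, P5=4, P6=2, P7=2) → (P0=4, P1=1, P2=3, P3=0, P4=3, P5=2, P6=2, P7=3)
step 2: fire γ:  (P0=4, P1=1, P2=3, P3=0, P4=3, P5=2, P6=2, P7=3) → (P0=4, P1=1, P2=3, P3=0, P4=3, P5=0, P6=2, P7=4)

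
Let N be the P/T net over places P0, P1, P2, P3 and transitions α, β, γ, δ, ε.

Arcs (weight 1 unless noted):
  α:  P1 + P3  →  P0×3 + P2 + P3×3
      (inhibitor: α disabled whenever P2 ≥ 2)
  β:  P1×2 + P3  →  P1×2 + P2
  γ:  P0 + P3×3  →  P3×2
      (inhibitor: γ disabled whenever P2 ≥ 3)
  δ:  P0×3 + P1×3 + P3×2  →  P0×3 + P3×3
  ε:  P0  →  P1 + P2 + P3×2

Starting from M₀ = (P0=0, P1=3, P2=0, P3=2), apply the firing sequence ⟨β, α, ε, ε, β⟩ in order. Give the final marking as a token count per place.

(P0=1, P1=4, P2=5, P3=6)

step 1: fire β:  (P0=0, P1=3, P2=0, P3=2) → (P0=0, P1=3, P2=1, P3=1)
step 2: fire α:  (P0=0, P1=3, P2=1, P3=1) → (P0=3, P1=2, P2=2, P3=3)
step 3: fire ε:  (P0=3, P1=2, P2=2, P3=3) → (P0=2, P1=3, P2=3, P3=5)
step 4: fire ε:  (P0=2, P1=3, P2=3, P3=5) → (P0=1, P1=4, P2=4, P3=7)
step 5: fire β:  (P0=1, P1=4, P2=4, P3=7) → (P0=1, P1=4, P2=5, P3=6)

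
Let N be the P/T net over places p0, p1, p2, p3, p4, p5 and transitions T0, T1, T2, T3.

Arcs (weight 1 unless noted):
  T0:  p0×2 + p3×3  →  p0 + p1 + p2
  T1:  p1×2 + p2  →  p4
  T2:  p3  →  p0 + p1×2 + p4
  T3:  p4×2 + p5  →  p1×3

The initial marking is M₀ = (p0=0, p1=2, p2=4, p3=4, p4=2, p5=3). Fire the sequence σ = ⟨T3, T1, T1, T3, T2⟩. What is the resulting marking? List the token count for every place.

step 1: fire T3:  (p0=0, p1=2, p2=4, p3=4, p4=2, p5=3) → (p0=0, p1=5, p2=4, p3=4, p4=0, p5=2)
step 2: fire T1:  (p0=0, p1=5, p2=4, p3=4, p4=0, p5=2) → (p0=0, p1=3, p2=3, p3=4, p4=1, p5=2)
step 3: fire T1:  (p0=0, p1=3, p2=3, p3=4, p4=1, p5=2) → (p0=0, p1=1, p2=2, p3=4, p4=2, p5=2)
step 4: fire T3:  (p0=0, p1=1, p2=2, p3=4, p4=2, p5=2) → (p0=0, p1=4, p2=2, p3=4, p4=0, p5=1)
step 5: fire T2:  (p0=0, p1=4, p2=2, p3=4, p4=0, p5=1) → (p0=1, p1=6, p2=2, p3=3, p4=1, p5=1)

(p0=1, p1=6, p2=2, p3=3, p4=1, p5=1)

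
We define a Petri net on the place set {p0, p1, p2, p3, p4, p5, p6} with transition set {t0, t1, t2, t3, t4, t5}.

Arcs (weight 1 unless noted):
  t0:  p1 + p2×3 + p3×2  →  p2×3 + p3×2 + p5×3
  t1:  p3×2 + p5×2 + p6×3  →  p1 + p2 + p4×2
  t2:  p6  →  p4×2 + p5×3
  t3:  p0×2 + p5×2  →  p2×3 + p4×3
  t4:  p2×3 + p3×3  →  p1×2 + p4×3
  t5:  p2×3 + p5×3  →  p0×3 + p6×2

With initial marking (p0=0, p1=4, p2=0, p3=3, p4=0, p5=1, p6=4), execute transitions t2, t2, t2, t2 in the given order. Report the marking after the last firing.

(p0=0, p1=4, p2=0, p3=3, p4=8, p5=13, p6=0)

step 1: fire t2:  (p0=0, p1=4, p2=0, p3=3, p4=0, p5=1, p6=4) → (p0=0, p1=4, p2=0, p3=3, p4=2, p5=4, p6=3)
step 2: fire t2:  (p0=0, p1=4, p2=0, p3=3, p4=2, p5=4, p6=3) → (p0=0, p1=4, p2=0, p3=3, p4=4, p5=7, p6=2)
step 3: fire t2:  (p0=0, p1=4, p2=0, p3=3, p4=4, p5=7, p6=2) → (p0=0, p1=4, p2=0, p3=3, p4=6, p5=10, p6=1)
step 4: fire t2:  (p0=0, p1=4, p2=0, p3=3, p4=6, p5=10, p6=1) → (p0=0, p1=4, p2=0, p3=3, p4=8, p5=13, p6=0)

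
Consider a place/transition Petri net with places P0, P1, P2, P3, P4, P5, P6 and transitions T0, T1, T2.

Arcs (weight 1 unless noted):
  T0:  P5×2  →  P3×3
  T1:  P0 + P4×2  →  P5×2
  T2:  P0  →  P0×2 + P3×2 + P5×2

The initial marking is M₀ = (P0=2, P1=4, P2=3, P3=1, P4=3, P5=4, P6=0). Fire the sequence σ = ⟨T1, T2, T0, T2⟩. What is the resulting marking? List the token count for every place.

step 1: fire T1:  (P0=2, P1=4, P2=3, P3=1, P4=3, P5=4, P6=0) → (P0=1, P1=4, P2=3, P3=1, P4=1, P5=6, P6=0)
step 2: fire T2:  (P0=1, P1=4, P2=3, P3=1, P4=1, P5=6, P6=0) → (P0=2, P1=4, P2=3, P3=3, P4=1, P5=8, P6=0)
step 3: fire T0:  (P0=2, P1=4, P2=3, P3=3, P4=1, P5=8, P6=0) → (P0=2, P1=4, P2=3, P3=6, P4=1, P5=6, P6=0)
step 4: fire T2:  (P0=2, P1=4, P2=3, P3=6, P4=1, P5=6, P6=0) → (P0=3, P1=4, P2=3, P3=8, P4=1, P5=8, P6=0)

(P0=3, P1=4, P2=3, P3=8, P4=1, P5=8, P6=0)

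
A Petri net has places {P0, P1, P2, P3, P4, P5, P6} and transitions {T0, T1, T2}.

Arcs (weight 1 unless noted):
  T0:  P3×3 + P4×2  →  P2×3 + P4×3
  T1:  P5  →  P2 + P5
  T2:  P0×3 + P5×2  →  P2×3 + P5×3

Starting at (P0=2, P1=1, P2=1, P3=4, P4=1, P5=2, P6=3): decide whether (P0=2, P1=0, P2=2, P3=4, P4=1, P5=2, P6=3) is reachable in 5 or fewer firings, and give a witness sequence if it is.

depth 0: 1 marking
depth 1: 2 markings reached so far
depth 2: 3 markings reached so far
depth 3: 4 markings reached so far
depth 4: 5 markings reached so far
depth 5: 6 markings reached so far
target is not among the 6 markings reachable within 5 steps

NO — not reachable within 5 firings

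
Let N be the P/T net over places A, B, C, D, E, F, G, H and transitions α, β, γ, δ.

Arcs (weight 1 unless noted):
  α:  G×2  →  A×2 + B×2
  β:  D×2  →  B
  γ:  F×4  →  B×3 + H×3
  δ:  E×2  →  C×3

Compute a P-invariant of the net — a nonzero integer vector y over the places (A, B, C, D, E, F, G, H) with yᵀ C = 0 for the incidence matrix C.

y = (A:0, B:0, C:2, D:0, E:3, F:0, G:0, H:0)

Incidence matrix C (rows=places, cols=transitions):
        α    β    γ    δ
    A   2    0    0    0
    B   2    1    3    0
    C   0    0    0    3
    D   0   -2    0    0
    E   0    0    0   -2
    F   0    0   -4    0
    G  -2    0    0    0
    H   0    0    3    0

Candidate y = [0, 0, 2, 0, 3, 0, 0, 0]; check y·C column-wise:
  col α: 0·2 + 0·2 + 2·0 + 3·0 + 0·-2 = 0
  col β: 0·1 + 2·0 + 0·-2 + 3·0 = 0
  col γ: 0·3 + 2·0 + 3·0 + 0·-4 + 0·3 = 0
  col δ: 2·3 + 3·-2 = 0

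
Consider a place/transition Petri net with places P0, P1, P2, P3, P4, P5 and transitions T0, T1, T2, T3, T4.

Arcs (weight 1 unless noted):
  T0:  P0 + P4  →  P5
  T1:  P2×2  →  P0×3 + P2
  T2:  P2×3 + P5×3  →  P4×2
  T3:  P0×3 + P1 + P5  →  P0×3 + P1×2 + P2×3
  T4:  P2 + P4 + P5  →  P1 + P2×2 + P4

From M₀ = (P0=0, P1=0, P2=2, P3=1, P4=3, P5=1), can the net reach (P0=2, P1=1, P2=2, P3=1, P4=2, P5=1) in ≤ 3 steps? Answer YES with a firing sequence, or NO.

step 1: fire T1:  (P0=0, P1=0, P2=2, P3=1, P4=3, P5=1) → (P0=3, P1=0, P2=1, P3=1, P4=3, P5=1)
step 2: fire T0:  (P0=3, P1=0, P2=1, P3=1, P4=3, P5=1) → (P0=2, P1=0, P2=1, P3=1, P4=2, P5=2)
step 3: fire T4:  (P0=2, P1=0, P2=1, P3=1, P4=2, P5=2) → (P0=2, P1=1, P2=2, P3=1, P4=2, P5=1)

YES — reachable via ⟨T1, T0, T4⟩ (3 firings)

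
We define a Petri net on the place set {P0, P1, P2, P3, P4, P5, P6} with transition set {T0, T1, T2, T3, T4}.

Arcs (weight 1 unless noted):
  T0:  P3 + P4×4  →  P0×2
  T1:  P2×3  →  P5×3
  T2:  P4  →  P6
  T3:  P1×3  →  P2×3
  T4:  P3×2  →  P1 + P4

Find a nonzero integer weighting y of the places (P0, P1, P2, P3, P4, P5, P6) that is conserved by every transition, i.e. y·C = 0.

Incidence matrix C (rows=places, cols=transitions):
       T0   T1   T2   T3   T4
   P0   2    0    0    0    0
   P1   0    0    0   -3    1
   P2   0   -3    0    3    0
   P3  -1    0    0    0   -2
   P4  -4    0   -1    0    1
   P5   0    3    0    0    0
   P6   0    0    1    0    0

Candidate y = [1, 4, 4, 2, 0, 4, 0]; check y·C column-wise:
  col T0: 1·2 + 4·0 + 4·0 + 2·-1 + 0·-4 + 4·0 = 0
  col T1: 1·0 + 4·0 + 4·-3 + 2·0 + 4·3 = 0
  col T2: 1·0 + 4·0 + 4·0 + 2·0 + 0·-1 + 4·0 + 0·1 = 0
  col T3: 1·0 + 4·-3 + 4·3 + 2·0 + 4·0 = 0
  col T4: 1·0 + 4·1 + 4·0 + 2·-2 + 0·1 + 4·0 = 0

y = (P0:1, P1:4, P2:4, P3:2, P4:0, P5:4, P6:0)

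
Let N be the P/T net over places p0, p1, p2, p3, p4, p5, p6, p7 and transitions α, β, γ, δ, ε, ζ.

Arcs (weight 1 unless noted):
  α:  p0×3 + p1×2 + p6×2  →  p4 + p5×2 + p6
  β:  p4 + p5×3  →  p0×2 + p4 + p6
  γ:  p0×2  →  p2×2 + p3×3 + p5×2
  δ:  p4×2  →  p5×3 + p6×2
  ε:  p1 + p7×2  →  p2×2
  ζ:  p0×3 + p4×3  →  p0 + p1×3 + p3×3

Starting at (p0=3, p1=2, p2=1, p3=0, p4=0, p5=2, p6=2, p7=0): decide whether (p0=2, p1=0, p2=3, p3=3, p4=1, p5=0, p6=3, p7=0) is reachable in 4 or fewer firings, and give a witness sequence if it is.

step 1: fire α:  (p0=3, p1=2, p2=1, p3=0, p4=0, p5=2, p6=2, p7=0) → (p0=0, p1=0, p2=1, p3=0, p4=1, p5=4, p6=1, p7=0)
step 2: fire β:  (p0=0, p1=0, p2=1, p3=0, p4=1, p5=4, p6=1, p7=0) → (p0=2, p1=0, p2=1, p3=0, p4=1, p5=1, p6=2, p7=0)
step 3: fire γ:  (p0=2, p1=0, p2=1, p3=0, p4=1, p5=1, p6=2, p7=0) → (p0=0, p1=0, p2=3, p3=3, p4=1, p5=3, p6=2, p7=0)
step 4: fire β:  (p0=0, p1=0, p2=3, p3=3, p4=1, p5=3, p6=2, p7=0) → (p0=2, p1=0, p2=3, p3=3, p4=1, p5=0, p6=3, p7=0)

YES — reachable via ⟨α, β, γ, β⟩ (4 firings)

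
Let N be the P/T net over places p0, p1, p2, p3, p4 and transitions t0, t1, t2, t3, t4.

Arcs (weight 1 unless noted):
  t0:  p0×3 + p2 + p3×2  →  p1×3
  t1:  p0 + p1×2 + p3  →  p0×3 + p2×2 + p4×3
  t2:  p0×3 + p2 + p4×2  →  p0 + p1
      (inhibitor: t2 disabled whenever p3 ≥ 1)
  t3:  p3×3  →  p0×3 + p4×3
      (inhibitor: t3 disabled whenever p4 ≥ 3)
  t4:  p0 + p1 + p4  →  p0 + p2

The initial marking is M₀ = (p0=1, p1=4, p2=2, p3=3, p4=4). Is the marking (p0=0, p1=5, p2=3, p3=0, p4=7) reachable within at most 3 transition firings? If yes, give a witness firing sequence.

step 1: fire t1:  (p0=1, p1=4, p2=2, p3=3, p4=4) → (p0=3, p1=2, p2=4, p3=2, p4=7)
step 2: fire t0:  (p0=3, p1=2, p2=4, p3=2, p4=7) → (p0=0, p1=5, p2=3, p3=0, p4=7)

YES — reachable via ⟨t1, t0⟩ (2 firings)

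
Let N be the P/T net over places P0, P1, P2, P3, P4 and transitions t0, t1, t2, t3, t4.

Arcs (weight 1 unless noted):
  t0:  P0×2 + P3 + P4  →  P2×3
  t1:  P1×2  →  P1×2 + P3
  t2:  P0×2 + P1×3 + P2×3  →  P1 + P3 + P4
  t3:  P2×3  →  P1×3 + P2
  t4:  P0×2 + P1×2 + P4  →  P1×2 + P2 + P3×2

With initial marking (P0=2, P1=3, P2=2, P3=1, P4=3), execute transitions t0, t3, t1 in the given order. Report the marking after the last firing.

(P0=0, P1=6, P2=3, P3=1, P4=2)

step 1: fire t0:  (P0=2, P1=3, P2=2, P3=1, P4=3) → (P0=0, P1=3, P2=5, P3=0, P4=2)
step 2: fire t3:  (P0=0, P1=3, P2=5, P3=0, P4=2) → (P0=0, P1=6, P2=3, P3=0, P4=2)
step 3: fire t1:  (P0=0, P1=6, P2=3, P3=0, P4=2) → (P0=0, P1=6, P2=3, P3=1, P4=2)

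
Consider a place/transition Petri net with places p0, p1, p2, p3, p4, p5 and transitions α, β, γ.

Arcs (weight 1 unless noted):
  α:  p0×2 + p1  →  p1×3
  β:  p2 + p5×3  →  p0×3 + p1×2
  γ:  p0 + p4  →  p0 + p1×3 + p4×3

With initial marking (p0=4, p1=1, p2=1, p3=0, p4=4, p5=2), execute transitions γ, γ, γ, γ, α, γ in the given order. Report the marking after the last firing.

(p0=2, p1=18, p2=1, p3=0, p4=14, p5=2)

step 1: fire γ:  (p0=4, p1=1, p2=1, p3=0, p4=4, p5=2) → (p0=4, p1=4, p2=1, p3=0, p4=6, p5=2)
step 2: fire γ:  (p0=4, p1=4, p2=1, p3=0, p4=6, p5=2) → (p0=4, p1=7, p2=1, p3=0, p4=8, p5=2)
step 3: fire γ:  (p0=4, p1=7, p2=1, p3=0, p4=8, p5=2) → (p0=4, p1=10, p2=1, p3=0, p4=10, p5=2)
step 4: fire γ:  (p0=4, p1=10, p2=1, p3=0, p4=10, p5=2) → (p0=4, p1=13, p2=1, p3=0, p4=12, p5=2)
step 5: fire α:  (p0=4, p1=13, p2=1, p3=0, p4=12, p5=2) → (p0=2, p1=15, p2=1, p3=0, p4=12, p5=2)
step 6: fire γ:  (p0=2, p1=15, p2=1, p3=0, p4=12, p5=2) → (p0=2, p1=18, p2=1, p3=0, p4=14, p5=2)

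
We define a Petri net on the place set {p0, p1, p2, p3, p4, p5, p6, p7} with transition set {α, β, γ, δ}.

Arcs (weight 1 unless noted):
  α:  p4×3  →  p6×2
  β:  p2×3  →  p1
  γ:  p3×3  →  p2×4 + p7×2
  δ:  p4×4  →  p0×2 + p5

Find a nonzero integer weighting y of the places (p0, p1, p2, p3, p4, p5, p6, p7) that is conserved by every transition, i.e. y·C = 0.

Incidence matrix C (rows=places, cols=transitions):
        α    β    γ    δ
   p0   0    0    0    2
   p1   0    1    0    0
   p2   0   -3    4    0
   p3   0    0   -3    0
   p4  -3    0    0   -4
   p5   0    0    0    1
   p6   2    0    0    0
   p7   0    0    2    0

Candidate y = [0, 9, 3, 4, 0, 0, 0, 0]; check y·C column-wise:
  col α: 9·0 + 3·0 + 4·0 + 0·-3 + 0·2 = 0
  col β: 9·1 + 3·-3 + 4·0 = 0
  col γ: 9·0 + 3·4 + 4·-3 + 0·2 = 0
  col δ: 0·2 + 9·0 + 3·0 + 4·0 + 0·-4 + 0·1 = 0

y = (p0:0, p1:9, p2:3, p3:4, p4:0, p5:0, p6:0, p7:0)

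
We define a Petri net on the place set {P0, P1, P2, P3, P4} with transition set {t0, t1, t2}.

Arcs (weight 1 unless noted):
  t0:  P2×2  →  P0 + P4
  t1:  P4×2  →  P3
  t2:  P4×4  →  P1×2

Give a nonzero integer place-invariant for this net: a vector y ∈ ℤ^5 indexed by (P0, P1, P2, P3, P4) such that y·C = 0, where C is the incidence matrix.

Incidence matrix C (rows=places, cols=transitions):
       t0   t1   t2
   P0   1    0    0
   P1   0    0    2
   P2  -2    0    0
   P3   0    1    0
   P4   1   -2   -4

Candidate y = [2, 0, 1, 0, 0]; check y·C column-wise:
  col t0: 2·1 + 1·-2 + 0·1 = 0
  col t1: 2·0 + 1·0 + 0·1 + 0·-2 = 0
  col t2: 2·0 + 0·2 + 1·0 + 0·-4 = 0

y = (P0:2, P1:0, P2:1, P3:0, P4:0)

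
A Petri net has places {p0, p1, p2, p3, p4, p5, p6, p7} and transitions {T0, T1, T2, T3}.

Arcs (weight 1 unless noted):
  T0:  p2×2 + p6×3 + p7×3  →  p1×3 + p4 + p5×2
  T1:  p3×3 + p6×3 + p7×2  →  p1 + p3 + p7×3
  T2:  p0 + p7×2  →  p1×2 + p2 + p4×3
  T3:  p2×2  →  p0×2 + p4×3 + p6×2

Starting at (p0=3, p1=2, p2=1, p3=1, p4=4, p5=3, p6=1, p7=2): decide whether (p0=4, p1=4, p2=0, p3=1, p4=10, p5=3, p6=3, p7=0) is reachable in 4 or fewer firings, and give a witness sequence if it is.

step 1: fire T2:  (p0=3, p1=2, p2=1, p3=1, p4=4, p5=3, p6=1, p7=2) → (p0=2, p1=4, p2=2, p3=1, p4=7, p5=3, p6=1, p7=0)
step 2: fire T3:  (p0=2, p1=4, p2=2, p3=1, p4=7, p5=3, p6=1, p7=0) → (p0=4, p1=4, p2=0, p3=1, p4=10, p5=3, p6=3, p7=0)

YES — reachable via ⟨T2, T3⟩ (2 firings)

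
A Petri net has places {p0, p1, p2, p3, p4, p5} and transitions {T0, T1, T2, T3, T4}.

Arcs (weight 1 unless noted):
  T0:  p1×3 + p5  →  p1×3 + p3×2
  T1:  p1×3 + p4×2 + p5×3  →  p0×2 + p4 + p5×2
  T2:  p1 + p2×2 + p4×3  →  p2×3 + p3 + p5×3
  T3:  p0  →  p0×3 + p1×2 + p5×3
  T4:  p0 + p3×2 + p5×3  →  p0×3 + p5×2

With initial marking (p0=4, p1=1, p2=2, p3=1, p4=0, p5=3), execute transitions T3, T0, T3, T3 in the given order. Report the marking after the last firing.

step 1: fire T3:  (p0=4, p1=1, p2=2, p3=1, p4=0, p5=3) → (p0=6, p1=3, p2=2, p3=1, p4=0, p5=6)
step 2: fire T0:  (p0=6, p1=3, p2=2, p3=1, p4=0, p5=6) → (p0=6, p1=3, p2=2, p3=3, p4=0, p5=5)
step 3: fire T3:  (p0=6, p1=3, p2=2, p3=3, p4=0, p5=5) → (p0=8, p1=5, p2=2, p3=3, p4=0, p5=8)
step 4: fire T3:  (p0=8, p1=5, p2=2, p3=3, p4=0, p5=8) → (p0=10, p1=7, p2=2, p3=3, p4=0, p5=11)

(p0=10, p1=7, p2=2, p3=3, p4=0, p5=11)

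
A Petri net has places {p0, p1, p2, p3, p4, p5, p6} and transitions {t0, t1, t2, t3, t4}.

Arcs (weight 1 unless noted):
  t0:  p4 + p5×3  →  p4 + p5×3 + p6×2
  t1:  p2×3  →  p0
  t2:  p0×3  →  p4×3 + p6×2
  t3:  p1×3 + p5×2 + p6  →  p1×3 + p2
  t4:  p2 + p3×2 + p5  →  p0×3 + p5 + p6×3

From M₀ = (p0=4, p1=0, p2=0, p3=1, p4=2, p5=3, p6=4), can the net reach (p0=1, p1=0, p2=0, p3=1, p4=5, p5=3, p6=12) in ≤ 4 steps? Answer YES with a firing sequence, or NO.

step 1: fire t0:  (p0=4, p1=0, p2=0, p3=1, p4=2, p5=3, p6=4) → (p0=4, p1=0, p2=0, p3=1, p4=2, p5=3, p6=6)
step 2: fire t0:  (p0=4, p1=0, p2=0, p3=1, p4=2, p5=3, p6=6) → (p0=4, p1=0, p2=0, p3=1, p4=2, p5=3, p6=8)
step 3: fire t0:  (p0=4, p1=0, p2=0, p3=1, p4=2, p5=3, p6=8) → (p0=4, p1=0, p2=0, p3=1, p4=2, p5=3, p6=10)
step 4: fire t2:  (p0=4, p1=0, p2=0, p3=1, p4=2, p5=3, p6=10) → (p0=1, p1=0, p2=0, p3=1, p4=5, p5=3, p6=12)

YES — reachable via ⟨t0, t0, t0, t2⟩ (4 firings)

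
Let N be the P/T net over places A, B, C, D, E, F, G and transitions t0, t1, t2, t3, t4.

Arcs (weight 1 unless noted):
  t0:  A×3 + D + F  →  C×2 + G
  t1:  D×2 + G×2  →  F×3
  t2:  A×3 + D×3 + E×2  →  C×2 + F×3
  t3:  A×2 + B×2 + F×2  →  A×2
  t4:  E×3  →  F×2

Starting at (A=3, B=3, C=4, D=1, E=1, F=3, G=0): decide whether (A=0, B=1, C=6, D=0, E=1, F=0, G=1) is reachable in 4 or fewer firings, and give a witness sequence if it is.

step 1: fire t3:  (A=3, B=3, C=4, D=1, E=1, F=3, G=0) → (A=3, B=1, C=4, D=1, E=1, F=1, G=0)
step 2: fire t0:  (A=3, B=1, C=4, D=1, E=1, F=1, G=0) → (A=0, B=1, C=6, D=0, E=1, F=0, G=1)

YES — reachable via ⟨t3, t0⟩ (2 firings)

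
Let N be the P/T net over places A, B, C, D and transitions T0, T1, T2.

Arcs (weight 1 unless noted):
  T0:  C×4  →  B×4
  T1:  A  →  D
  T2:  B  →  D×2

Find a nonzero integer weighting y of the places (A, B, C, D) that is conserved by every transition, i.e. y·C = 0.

Incidence matrix C (rows=places, cols=transitions):
       T0   T1   T2
    A   0   -1    0
    B   4    0   -1
    C  -4    0    0
    D   0    1    2

Candidate y = [1, 2, 2, 1]; check y·C column-wise:
  col T0: 1·0 + 2·4 + 2·-4 + 1·0 = 0
  col T1: 1·-1 + 2·0 + 2·0 + 1·1 = 0
  col T2: 1·0 + 2·-1 + 2·0 + 1·2 = 0

y = (A:1, B:2, C:2, D:1)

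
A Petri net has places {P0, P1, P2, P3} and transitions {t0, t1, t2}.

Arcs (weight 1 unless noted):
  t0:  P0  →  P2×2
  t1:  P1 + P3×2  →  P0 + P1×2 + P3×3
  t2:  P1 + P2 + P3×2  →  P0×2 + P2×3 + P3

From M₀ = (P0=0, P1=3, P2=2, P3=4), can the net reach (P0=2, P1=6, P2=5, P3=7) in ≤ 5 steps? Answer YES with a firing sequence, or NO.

depth 0: 1 marking
depth 1: 3 markings reached so far
depth 2: 8 markings reached so far
depth 3: 16 markings reached so far
depth 4: 27 markings reached so far
depth 5: 42 markings reached so far
target is not among the 42 markings reachable within 5 steps

NO — not reachable within 5 firings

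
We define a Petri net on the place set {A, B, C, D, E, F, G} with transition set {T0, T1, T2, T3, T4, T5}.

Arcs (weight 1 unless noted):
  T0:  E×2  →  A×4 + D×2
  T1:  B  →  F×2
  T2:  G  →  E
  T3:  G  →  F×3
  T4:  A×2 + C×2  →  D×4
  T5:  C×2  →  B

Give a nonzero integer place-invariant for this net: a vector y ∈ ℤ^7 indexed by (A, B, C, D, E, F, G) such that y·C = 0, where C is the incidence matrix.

y = (A:1, B:2, C:1, D:1, E:3, F:1, G:3)

Incidence matrix C (rows=places, cols=transitions):
       T0   T1   T2   T3   T4   T5
    A   4    0    0    0   -2    0
    B   0   -1    0    0    0    1
    C   0    0    0    0   -2   -2
    D   2    0    0    0    4    0
    E  -2    0    1    0    0    0
    F   0    2    0    3    0    0
    G   0    0   -1   -1    0    0

Candidate y = [1, 2, 1, 1, 3, 1, 3]; check y·C column-wise:
  col T0: 1·4 + 2·0 + 1·0 + 1·2 + 3·-2 + 1·0 + 3·0 = 0
  col T1: 1·0 + 2·-1 + 1·0 + 1·0 + 3·0 + 1·2 + 3·0 = 0
  col T2: 1·0 + 2·0 + 1·0 + 1·0 + 3·1 + 1·0 + 3·-1 = 0
  col T3: 1·0 + 2·0 + 1·0 + 1·0 + 3·0 + 1·3 + 3·-1 = 0
  col T4: 1·-2 + 2·0 + 1·-2 + 1·4 + 3·0 + 1·0 + 3·0 = 0
  col T5: 1·0 + 2·1 + 1·-2 + 1·0 + 3·0 + 1·0 + 3·0 = 0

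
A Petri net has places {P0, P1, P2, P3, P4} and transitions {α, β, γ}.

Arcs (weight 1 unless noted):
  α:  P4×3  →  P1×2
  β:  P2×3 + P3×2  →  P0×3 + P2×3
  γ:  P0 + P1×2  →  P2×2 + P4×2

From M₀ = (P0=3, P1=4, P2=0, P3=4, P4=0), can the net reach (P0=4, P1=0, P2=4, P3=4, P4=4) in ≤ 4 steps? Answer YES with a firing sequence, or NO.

depth 0: 1 marking
depth 1: 2 markings reached so far
depth 2: 3 markings reached so far
depth 3: 5 markings reached so far
depth 4: 8 markings reached so far
target is not among the 8 markings reachable within 4 steps

NO — not reachable within 4 firings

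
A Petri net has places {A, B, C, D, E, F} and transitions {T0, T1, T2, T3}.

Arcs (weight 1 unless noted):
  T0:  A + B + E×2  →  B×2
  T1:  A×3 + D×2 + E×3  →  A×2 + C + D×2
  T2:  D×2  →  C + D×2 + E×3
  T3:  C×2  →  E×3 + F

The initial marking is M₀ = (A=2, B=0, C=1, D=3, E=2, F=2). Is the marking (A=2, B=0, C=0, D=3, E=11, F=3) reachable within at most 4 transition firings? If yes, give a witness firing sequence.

depth 0: 1 marking
depth 1: 2 markings reached so far
depth 2: 4 markings reached so far
depth 3: 6 markings reached so far
depth 4: 8 markings reached so far
target is not among the 8 markings reachable within 4 steps

NO — not reachable within 4 firings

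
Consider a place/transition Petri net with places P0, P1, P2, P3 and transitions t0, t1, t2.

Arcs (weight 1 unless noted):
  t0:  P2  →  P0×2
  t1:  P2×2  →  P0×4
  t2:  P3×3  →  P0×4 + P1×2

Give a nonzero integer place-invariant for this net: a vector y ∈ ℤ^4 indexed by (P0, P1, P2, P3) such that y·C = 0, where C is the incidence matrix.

Incidence matrix C (rows=places, cols=transitions):
       t0   t1   t2
   P0   2    4    4
   P1   0    0    2
   P2  -1   -2    0
   P3   0    0   -3

Candidate y = [1, -2, 2, 0]; check y·C column-wise:
  col t0: 1·2 + -2·0 + 2·-1 = 0
  col t1: 1·4 + -2·0 + 2·-2 = 0
  col t2: 1·4 + -2·2 + 2·0 + 0·-3 = 0

y = (P0:1, P1:-2, P2:2, P3:0)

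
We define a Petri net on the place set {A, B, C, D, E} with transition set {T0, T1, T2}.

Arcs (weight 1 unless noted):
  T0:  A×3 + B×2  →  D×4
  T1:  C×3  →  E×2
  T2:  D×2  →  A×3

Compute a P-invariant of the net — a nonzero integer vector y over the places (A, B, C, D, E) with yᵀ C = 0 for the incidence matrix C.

y = (A:2, B:3, C:0, D:3, E:0)

Incidence matrix C (rows=places, cols=transitions):
       T0   T1   T2
    A  -3    0    3
    B  -2    0    0
    C   0   -3    0
    D   4    0   -2
    E   0    2    0

Candidate y = [2, 3, 0, 3, 0]; check y·C column-wise:
  col T0: 2·-3 + 3·-2 + 3·4 = 0
  col T1: 2·0 + 3·0 + 0·-3 + 3·0 + 0·2 = 0
  col T2: 2·3 + 3·0 + 3·-2 = 0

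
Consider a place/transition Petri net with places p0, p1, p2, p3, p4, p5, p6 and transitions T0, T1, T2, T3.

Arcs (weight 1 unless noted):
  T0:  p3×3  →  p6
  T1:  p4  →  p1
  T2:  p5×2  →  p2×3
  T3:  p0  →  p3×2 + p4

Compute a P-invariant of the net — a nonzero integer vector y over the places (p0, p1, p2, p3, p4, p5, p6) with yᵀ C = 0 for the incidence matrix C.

Incidence matrix C (rows=places, cols=transitions):
       T0   T1   T2   T3
   p0   0    0    0   -1
   p1   0    1    0    0
   p2   0    0    3    0
   p3  -3    0    0    2
   p4   0   -1    0    1
   p5   0    0   -2    0
   p6   1    0    0    0

Candidate y = [1, 1, 0, 0, 1, 0, 0]; check y·C column-wise:
  col T0: 1·0 + 1·0 + 0·-3 + 1·0 + 0·1 = 0
  col T1: 1·0 + 1·1 + 1·-1 = 0
  col T2: 1·0 + 1·0 + 0·3 + 1·0 + 0·-2 = 0
  col T3: 1·-1 + 1·0 + 0·2 + 1·1 = 0

y = (p0:1, p1:1, p2:0, p3:0, p4:1, p5:0, p6:0)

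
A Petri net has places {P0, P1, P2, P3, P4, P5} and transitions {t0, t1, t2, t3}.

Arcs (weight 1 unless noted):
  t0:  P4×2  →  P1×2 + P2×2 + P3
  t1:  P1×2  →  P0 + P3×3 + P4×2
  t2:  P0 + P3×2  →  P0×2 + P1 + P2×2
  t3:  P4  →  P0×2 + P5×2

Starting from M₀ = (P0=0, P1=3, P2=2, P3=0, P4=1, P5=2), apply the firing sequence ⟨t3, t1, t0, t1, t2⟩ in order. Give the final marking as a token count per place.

step 1: fire t3:  (P0=0, P1=3, P2=2, P3=0, P4=1, P5=2) → (P0=2, P1=3, P2=2, P3=0, P4=0, P5=4)
step 2: fire t1:  (P0=2, P1=3, P2=2, P3=0, P4=0, P5=4) → (P0=3, P1=1, P2=2, P3=3, P4=2, P5=4)
step 3: fire t0:  (P0=3, P1=1, P2=2, P3=3, P4=2, P5=4) → (P0=3, P1=3, P2=4, P3=4, P4=0, P5=4)
step 4: fire t1:  (P0=3, P1=3, P2=4, P3=4, P4=0, P5=4) → (P0=4, P1=1, P2=4, P3=7, P4=2, P5=4)
step 5: fire t2:  (P0=4, P1=1, P2=4, P3=7, P4=2, P5=4) → (P0=5, P1=2, P2=6, P3=5, P4=2, P5=4)

(P0=5, P1=2, P2=6, P3=5, P4=2, P5=4)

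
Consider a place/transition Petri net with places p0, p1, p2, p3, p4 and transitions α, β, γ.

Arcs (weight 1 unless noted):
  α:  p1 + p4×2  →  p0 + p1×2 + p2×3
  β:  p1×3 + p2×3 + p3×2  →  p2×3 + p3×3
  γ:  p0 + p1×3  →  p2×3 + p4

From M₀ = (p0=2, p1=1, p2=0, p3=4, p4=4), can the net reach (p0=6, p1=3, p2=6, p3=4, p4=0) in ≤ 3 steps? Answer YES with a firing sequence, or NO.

depth 0: 1 marking
depth 1: 2 markings reached so far
depth 2: 3 markings reached so far
depth 3: 5 markings reached so far
target is not among the 5 markings reachable within 3 steps

NO — not reachable within 3 firings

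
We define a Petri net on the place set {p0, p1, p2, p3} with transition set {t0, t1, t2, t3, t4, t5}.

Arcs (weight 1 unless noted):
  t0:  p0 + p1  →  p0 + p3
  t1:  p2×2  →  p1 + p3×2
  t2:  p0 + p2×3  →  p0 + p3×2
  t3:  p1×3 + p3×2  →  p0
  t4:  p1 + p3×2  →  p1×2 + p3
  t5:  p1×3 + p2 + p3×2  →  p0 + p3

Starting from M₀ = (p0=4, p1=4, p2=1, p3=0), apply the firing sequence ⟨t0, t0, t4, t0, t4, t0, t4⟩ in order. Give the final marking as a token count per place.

(p0=4, p1=3, p2=1, p3=1)

step 1: fire t0:  (p0=4, p1=4, p2=1, p3=0) → (p0=4, p1=3, p2=1, p3=1)
step 2: fire t0:  (p0=4, p1=3, p2=1, p3=1) → (p0=4, p1=2, p2=1, p3=2)
step 3: fire t4:  (p0=4, p1=2, p2=1, p3=2) → (p0=4, p1=3, p2=1, p3=1)
step 4: fire t0:  (p0=4, p1=3, p2=1, p3=1) → (p0=4, p1=2, p2=1, p3=2)
step 5: fire t4:  (p0=4, p1=2, p2=1, p3=2) → (p0=4, p1=3, p2=1, p3=1)
step 6: fire t0:  (p0=4, p1=3, p2=1, p3=1) → (p0=4, p1=2, p2=1, p3=2)
step 7: fire t4:  (p0=4, p1=2, p2=1, p3=2) → (p0=4, p1=3, p2=1, p3=1)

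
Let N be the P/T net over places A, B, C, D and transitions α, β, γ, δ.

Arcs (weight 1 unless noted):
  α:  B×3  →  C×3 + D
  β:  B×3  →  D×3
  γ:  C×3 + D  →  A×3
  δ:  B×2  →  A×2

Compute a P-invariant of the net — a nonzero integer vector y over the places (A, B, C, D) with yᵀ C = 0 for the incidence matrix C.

Incidence matrix C (rows=places, cols=transitions):
        α    β    γ    δ
    A   0    0    3    2
    B  -3   -3    0   -2
    C   3    0   -3    0
    D   1    3   -1    0

Candidate y = [3, 3, 2, 3]; check y·C column-wise:
  col α: 3·0 + 3·-3 + 2·3 + 3·1 = 0
  col β: 3·0 + 3·-3 + 2·0 + 3·3 = 0
  col γ: 3·3 + 3·0 + 2·-3 + 3·-1 = 0
  col δ: 3·2 + 3·-2 + 2·0 + 3·0 = 0

y = (A:3, B:3, C:2, D:3)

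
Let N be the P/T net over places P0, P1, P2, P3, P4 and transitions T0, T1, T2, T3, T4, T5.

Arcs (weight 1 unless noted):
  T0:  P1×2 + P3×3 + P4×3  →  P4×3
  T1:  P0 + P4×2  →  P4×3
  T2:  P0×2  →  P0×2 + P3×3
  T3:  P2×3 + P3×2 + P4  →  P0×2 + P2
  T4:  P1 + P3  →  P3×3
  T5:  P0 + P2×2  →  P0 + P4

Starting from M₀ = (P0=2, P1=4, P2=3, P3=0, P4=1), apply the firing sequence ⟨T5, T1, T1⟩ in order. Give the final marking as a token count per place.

(P0=0, P1=4, P2=1, P3=0, P4=4)

step 1: fire T5:  (P0=2, P1=4, P2=3, P3=0, P4=1) → (P0=2, P1=4, P2=1, P3=0, P4=2)
step 2: fire T1:  (P0=2, P1=4, P2=1, P3=0, P4=2) → (P0=1, P1=4, P2=1, P3=0, P4=3)
step 3: fire T1:  (P0=1, P1=4, P2=1, P3=0, P4=3) → (P0=0, P1=4, P2=1, P3=0, P4=4)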